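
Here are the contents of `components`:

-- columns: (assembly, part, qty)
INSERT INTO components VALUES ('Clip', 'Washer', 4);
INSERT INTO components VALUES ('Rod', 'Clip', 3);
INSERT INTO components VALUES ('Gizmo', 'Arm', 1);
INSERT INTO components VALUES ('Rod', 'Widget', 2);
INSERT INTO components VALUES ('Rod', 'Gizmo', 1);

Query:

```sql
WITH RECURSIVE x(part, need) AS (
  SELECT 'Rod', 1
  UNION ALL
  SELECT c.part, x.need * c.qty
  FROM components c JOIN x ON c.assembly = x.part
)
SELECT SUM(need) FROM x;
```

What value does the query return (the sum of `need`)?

Base: (Rod, need=1).
Iteration 1: components of {Rod} -> Clip = 1*3 = 3, Gizmo = 1*1 = 1, Widget = 1*2 = 2.
Iteration 2: components of {Clip,Gizmo,Widget} -> Arm = 1*1 = 1, Washer = 3*4 = 12.
Iteration 3: no further components; recursion stops.
SUM(need) = 1 + 1 + 2 + 3 + 1 + 12 = 20.

20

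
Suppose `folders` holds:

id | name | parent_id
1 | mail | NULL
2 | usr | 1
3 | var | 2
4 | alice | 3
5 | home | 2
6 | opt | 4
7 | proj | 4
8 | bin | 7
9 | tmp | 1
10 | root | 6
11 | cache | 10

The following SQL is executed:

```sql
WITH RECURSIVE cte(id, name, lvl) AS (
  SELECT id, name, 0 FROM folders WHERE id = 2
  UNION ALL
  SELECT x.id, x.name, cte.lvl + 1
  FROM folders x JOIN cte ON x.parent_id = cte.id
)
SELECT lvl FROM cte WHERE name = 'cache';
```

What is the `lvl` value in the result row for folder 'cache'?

5

Base: id=2 (usr) at lvl 0.
Iteration 1: rows with parent_id in {2} -> var (id 3, lvl 1), home (id 5, lvl 1).
Iteration 2: rows with parent_id in {3,5} -> alice (id 4, lvl 2).
Iteration 3: rows with parent_id in {4} -> opt (id 6, lvl 3), proj (id 7, lvl 3).
Iteration 4: rows with parent_id in {6,7} -> bin (id 8, lvl 4), root (id 10, lvl 4).
Iteration 5: rows with parent_id in {8,10} -> cache (id 11, lvl 5).
Iteration 6: no rows with parent_id in {11}; recursion stops.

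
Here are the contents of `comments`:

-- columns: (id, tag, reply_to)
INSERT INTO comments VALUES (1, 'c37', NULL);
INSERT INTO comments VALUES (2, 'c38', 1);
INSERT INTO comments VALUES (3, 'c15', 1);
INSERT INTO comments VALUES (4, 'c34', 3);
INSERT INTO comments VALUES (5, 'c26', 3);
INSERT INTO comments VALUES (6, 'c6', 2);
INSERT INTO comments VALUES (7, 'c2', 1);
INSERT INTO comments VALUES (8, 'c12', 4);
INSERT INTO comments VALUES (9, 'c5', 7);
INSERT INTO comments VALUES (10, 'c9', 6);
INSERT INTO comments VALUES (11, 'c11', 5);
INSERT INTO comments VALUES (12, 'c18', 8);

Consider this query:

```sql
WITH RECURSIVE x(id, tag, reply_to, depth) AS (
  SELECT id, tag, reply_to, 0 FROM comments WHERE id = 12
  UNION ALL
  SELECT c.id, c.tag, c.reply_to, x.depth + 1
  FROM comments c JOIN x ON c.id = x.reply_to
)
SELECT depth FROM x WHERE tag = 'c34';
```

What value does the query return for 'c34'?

2

Base: id=12 (c18), reply_to=8, depth 0.
Iteration 1: join on id=8 -> c12 (id 8, reply_to=4, depth 1).
Iteration 2: join on id=4 -> c34 (id 4, reply_to=3, depth 2).
Iteration 3: join on id=3 -> c15 (id 3, reply_to=1, depth 3).
Iteration 4: join on id=1 -> c37 (id 1, reply_to=NULL, depth 4).
Iteration 5: reply_to is NULL; no match; recursion stops.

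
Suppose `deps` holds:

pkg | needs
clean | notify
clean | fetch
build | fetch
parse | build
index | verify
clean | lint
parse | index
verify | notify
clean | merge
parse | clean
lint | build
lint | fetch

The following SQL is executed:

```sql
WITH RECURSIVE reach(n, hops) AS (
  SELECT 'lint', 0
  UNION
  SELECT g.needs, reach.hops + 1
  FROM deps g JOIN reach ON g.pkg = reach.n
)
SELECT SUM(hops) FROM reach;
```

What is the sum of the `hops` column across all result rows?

Base: (lint, hops=0).
Iteration 1: edges from {lint} -> (build, hops=1), (fetch, hops=1).
Iteration 2: edges from {build,fetch} -> (fetch, hops=2).
Iteration 3: no outgoing edges from {fetch}; recursion stops.
SUM(hops) = 0 + 1 + 1 + 2 = 4.

4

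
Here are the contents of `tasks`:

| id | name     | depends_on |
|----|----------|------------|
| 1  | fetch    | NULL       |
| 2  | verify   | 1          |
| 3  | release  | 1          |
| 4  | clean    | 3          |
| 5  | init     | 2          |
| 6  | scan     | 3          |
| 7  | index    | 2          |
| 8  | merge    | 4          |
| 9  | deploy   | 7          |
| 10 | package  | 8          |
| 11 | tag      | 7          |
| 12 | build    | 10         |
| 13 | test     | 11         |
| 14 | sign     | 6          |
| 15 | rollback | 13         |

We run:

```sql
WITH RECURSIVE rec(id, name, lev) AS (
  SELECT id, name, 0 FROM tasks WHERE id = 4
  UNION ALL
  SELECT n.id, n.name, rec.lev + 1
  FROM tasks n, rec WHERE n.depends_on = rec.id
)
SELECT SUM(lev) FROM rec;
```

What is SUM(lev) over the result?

Base: id=4 (clean) at lev 0.
Iteration 1: rows with depends_on in {4} -> merge (id 8, lev 1).
Iteration 2: rows with depends_on in {8} -> package (id 10, lev 2).
Iteration 3: rows with depends_on in {10} -> build (id 12, lev 3).
Iteration 4: no rows with depends_on in {12}; recursion stops.
SUM(lev) = 0 + 1 + 2 + 3 = 6.

6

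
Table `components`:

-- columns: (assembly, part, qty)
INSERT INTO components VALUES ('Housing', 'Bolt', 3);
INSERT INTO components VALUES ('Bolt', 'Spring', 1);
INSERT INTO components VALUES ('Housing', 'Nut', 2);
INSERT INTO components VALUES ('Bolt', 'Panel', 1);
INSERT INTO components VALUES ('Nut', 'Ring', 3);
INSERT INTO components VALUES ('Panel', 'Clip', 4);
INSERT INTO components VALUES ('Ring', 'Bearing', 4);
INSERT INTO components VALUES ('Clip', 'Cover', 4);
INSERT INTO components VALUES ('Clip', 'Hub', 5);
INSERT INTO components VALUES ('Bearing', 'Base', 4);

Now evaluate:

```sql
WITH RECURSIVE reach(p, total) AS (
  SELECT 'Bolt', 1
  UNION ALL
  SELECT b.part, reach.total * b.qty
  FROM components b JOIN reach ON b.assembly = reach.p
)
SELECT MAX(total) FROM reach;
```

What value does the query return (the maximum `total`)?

20

Base: (Bolt, total=1).
Iteration 1: components of {Bolt} -> Panel = 1*1 = 1, Spring = 1*1 = 1.
Iteration 2: components of {Panel,Spring} -> Clip = 1*4 = 4.
Iteration 3: components of {Clip} -> Cover = 4*4 = 16, Hub = 4*5 = 20.
Iteration 4: no further components; recursion stops.
total values: 1, 1, 1, 4, 16, 20; the maximum is 20.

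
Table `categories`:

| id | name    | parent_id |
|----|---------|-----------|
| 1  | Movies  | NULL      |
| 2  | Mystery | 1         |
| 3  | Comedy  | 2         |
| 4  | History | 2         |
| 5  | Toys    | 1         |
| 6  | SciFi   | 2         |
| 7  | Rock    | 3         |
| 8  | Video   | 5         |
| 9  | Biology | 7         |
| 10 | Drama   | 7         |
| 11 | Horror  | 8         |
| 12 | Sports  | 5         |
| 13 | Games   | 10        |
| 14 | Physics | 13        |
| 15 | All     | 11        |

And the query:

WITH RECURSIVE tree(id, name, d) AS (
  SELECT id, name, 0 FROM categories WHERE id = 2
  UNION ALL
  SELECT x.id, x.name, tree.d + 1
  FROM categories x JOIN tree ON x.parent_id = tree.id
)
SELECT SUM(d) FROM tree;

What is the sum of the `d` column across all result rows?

20

Base: id=2 (Mystery) at d 0.
Iteration 1: rows with parent_id in {2} -> Comedy (id 3, d 1), History (id 4, d 1), SciFi (id 6, d 1).
Iteration 2: rows with parent_id in {3,4,6} -> Rock (id 7, d 2).
Iteration 3: rows with parent_id in {7} -> Biology (id 9, d 3), Drama (id 10, d 3).
Iteration 4: rows with parent_id in {9,10} -> Games (id 13, d 4).
Iteration 5: rows with parent_id in {13} -> Physics (id 14, d 5).
Iteration 6: no rows with parent_id in {14}; recursion stops.
SUM(d) = 0 + 1 + 1 + 1 + 2 + 3 + 3 + 4 + 5 = 20.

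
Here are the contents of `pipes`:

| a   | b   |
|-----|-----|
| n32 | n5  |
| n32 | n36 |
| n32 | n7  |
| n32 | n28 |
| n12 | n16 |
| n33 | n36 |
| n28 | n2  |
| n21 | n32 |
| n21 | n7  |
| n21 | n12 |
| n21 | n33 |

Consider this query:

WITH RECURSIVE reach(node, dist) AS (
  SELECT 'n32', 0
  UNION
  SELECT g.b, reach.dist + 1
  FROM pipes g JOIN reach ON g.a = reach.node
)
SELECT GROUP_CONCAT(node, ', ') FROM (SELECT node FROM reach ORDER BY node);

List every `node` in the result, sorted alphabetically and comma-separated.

n2, n28, n32, n36, n5, n7

Base: (n32, dist=0).
Iteration 1: edges from {n32} -> (n28, dist=1), (n36, dist=1), (n5, dist=1), (n7, dist=1).
Iteration 2: edges from {n28,n36,n5,n7} -> (n2, dist=2).
Iteration 3: no outgoing edges from {n2}; recursion stops.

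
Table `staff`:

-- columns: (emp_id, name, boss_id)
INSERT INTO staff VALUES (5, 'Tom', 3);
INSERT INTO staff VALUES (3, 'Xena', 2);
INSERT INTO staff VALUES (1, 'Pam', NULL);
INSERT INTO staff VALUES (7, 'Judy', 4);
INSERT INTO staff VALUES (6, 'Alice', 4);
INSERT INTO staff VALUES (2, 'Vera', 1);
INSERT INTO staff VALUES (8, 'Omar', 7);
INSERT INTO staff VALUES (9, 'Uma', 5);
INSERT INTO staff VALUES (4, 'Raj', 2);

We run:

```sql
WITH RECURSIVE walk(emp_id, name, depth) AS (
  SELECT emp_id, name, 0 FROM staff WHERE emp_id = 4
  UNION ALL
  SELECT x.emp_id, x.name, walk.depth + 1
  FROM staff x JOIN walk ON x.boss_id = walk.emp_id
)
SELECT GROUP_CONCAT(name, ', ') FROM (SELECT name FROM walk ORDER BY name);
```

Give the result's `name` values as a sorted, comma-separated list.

Base: emp_id=4 (Raj) at depth 0.
Iteration 1: rows with boss_id in {4} -> Alice (id 6, depth 1), Judy (id 7, depth 1).
Iteration 2: rows with boss_id in {6,7} -> Omar (id 8, depth 2).
Iteration 3: no rows with boss_id in {8}; recursion stops.

Alice, Judy, Omar, Raj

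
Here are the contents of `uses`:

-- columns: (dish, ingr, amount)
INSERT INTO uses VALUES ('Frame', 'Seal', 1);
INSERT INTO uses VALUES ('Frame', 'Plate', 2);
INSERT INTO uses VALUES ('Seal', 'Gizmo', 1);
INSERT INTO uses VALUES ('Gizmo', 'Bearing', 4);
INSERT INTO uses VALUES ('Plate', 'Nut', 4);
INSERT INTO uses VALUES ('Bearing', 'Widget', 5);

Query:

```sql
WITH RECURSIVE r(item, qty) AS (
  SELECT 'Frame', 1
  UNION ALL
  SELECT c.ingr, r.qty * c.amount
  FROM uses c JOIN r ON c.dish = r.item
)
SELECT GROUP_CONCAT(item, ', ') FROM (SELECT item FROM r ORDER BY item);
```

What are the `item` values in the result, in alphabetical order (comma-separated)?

Base: (Frame, qty=1).
Iteration 1: components of {Frame} -> Plate = 1*2 = 2, Seal = 1*1 = 1.
Iteration 2: components of {Plate,Seal} -> Gizmo = 1*1 = 1, Nut = 2*4 = 8.
Iteration 3: components of {Gizmo,Nut} -> Bearing = 1*4 = 4.
Iteration 4: components of {Bearing} -> Widget = 4*5 = 20.
Iteration 5: no further components; recursion stops.

Bearing, Frame, Gizmo, Nut, Plate, Seal, Widget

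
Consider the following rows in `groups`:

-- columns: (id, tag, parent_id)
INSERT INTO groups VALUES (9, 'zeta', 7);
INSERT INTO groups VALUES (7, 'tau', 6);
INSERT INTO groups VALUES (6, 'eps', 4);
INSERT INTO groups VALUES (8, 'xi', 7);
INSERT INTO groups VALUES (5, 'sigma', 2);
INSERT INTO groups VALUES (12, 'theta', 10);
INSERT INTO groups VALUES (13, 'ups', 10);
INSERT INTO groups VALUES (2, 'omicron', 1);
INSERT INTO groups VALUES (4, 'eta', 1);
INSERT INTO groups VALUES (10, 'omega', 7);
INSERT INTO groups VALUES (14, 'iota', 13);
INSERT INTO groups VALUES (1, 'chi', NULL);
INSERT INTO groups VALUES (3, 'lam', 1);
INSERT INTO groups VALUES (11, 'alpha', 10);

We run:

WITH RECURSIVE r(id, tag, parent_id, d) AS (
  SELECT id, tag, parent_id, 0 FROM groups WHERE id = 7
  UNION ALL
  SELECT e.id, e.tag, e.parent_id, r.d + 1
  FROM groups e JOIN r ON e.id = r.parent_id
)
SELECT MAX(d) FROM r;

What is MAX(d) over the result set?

3

Base: id=7 (tau), parent_id=6, d 0.
Iteration 1: join on id=6 -> eps (id 6, parent_id=4, d 1).
Iteration 2: join on id=4 -> eta (id 4, parent_id=1, d 2).
Iteration 3: join on id=1 -> chi (id 1, parent_id=NULL, d 3).
Iteration 4: parent_id is NULL; no match; recursion stops.
d values: 0, 1, 2, 3; the maximum is 3.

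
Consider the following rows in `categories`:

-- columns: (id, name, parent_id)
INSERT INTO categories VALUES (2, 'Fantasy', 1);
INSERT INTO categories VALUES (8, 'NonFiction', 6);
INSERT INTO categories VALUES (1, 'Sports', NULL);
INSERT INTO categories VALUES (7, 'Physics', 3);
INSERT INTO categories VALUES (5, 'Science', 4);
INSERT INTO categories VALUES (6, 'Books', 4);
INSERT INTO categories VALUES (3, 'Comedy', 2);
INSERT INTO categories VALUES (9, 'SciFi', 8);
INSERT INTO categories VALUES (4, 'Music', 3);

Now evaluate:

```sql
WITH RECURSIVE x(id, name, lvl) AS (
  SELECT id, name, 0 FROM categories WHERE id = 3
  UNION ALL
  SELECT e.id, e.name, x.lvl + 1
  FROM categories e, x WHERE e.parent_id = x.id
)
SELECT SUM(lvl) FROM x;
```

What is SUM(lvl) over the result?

Base: id=3 (Comedy) at lvl 0.
Iteration 1: rows with parent_id in {3} -> Music (id 4, lvl 1), Physics (id 7, lvl 1).
Iteration 2: rows with parent_id in {4,7} -> Science (id 5, lvl 2), Books (id 6, lvl 2).
Iteration 3: rows with parent_id in {5,6} -> NonFiction (id 8, lvl 3).
Iteration 4: rows with parent_id in {8} -> SciFi (id 9, lvl 4).
Iteration 5: no rows with parent_id in {9}; recursion stops.
SUM(lvl) = 0 + 1 + 1 + 2 + 2 + 3 + 4 = 13.

13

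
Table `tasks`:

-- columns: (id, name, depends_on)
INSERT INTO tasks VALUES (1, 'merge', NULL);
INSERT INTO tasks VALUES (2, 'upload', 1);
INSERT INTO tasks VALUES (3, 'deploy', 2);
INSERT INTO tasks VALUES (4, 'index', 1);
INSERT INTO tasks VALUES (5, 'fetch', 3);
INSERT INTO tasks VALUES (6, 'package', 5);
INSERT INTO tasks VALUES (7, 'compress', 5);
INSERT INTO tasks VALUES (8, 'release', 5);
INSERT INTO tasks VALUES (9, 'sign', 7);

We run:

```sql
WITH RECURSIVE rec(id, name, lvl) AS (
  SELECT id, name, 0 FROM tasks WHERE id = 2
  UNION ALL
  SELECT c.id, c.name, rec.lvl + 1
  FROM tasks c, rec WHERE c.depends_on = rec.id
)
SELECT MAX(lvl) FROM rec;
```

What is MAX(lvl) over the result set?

Base: id=2 (upload) at lvl 0.
Iteration 1: rows with depends_on in {2} -> deploy (id 3, lvl 1).
Iteration 2: rows with depends_on in {3} -> fetch (id 5, lvl 2).
Iteration 3: rows with depends_on in {5} -> package (id 6, lvl 3), compress (id 7, lvl 3), release (id 8, lvl 3).
Iteration 4: rows with depends_on in {6,7,8} -> sign (id 9, lvl 4).
Iteration 5: no rows with depends_on in {9}; recursion stops.
lvl values: 0, 1, 2, 3, 3, 3, 4; the maximum is 4.

4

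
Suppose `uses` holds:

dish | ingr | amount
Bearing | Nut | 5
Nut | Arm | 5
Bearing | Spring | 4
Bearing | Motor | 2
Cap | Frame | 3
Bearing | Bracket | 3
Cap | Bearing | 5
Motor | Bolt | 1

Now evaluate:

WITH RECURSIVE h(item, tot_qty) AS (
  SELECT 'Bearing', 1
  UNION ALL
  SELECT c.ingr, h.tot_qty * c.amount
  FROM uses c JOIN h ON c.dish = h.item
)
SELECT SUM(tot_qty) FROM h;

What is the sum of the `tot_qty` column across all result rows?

42

Base: (Bearing, tot_qty=1).
Iteration 1: components of {Bearing} -> Bracket = 1*3 = 3, Motor = 1*2 = 2, Nut = 1*5 = 5, Spring = 1*4 = 4.
Iteration 2: components of {Bracket,Motor,Nut,Spring} -> Arm = 5*5 = 25, Bolt = 2*1 = 2.
Iteration 3: no further components; recursion stops.
SUM(tot_qty) = 1 + 5 + 3 + 4 + 2 + 25 + 2 = 42.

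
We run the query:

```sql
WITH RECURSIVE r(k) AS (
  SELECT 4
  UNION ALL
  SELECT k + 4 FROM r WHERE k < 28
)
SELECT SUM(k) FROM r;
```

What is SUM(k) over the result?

112

Base: k=4.
Iteration 1: 4 < 28 holds -> k = 4 + 4 = 8.
Iteration 2: 8 < 28 holds -> k = 8 + 4 = 12.
Iteration 3: 12 < 28 holds -> k = 12 + 4 = 16.
Iteration 4: 16 < 28 holds -> k = 16 + 4 = 20.
Iteration 5: 20 < 28 holds -> k = 20 + 4 = 24.
Iteration 6: 24 < 28 holds -> k = 24 + 4 = 28.
Iteration 7: 28 < 28 fails; recursion stops.
SUM(k) = 4 + 8 + 12 + 16 + 20 + 24 + 28 = 112.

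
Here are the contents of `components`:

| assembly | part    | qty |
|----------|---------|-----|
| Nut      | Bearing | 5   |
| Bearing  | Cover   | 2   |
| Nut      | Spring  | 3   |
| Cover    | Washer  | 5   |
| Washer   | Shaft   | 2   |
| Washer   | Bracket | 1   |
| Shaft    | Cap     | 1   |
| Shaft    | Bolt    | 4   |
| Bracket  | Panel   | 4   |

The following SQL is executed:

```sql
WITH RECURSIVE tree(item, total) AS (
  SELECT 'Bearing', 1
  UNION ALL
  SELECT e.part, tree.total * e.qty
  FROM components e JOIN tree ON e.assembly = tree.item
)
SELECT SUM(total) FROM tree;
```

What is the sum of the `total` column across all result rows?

Base: (Bearing, total=1).
Iteration 1: components of {Bearing} -> Cover = 1*2 = 2.
Iteration 2: components of {Cover} -> Washer = 2*5 = 10.
Iteration 3: components of {Washer} -> Bracket = 10*1 = 10, Shaft = 10*2 = 20.
Iteration 4: components of {Bracket,Shaft} -> Bolt = 20*4 = 80, Cap = 20*1 = 20, Panel = 10*4 = 40.
Iteration 5: no further components; recursion stops.
SUM(total) = 1 + 2 + 10 + 20 + 10 + 20 + 80 + 40 = 183.

183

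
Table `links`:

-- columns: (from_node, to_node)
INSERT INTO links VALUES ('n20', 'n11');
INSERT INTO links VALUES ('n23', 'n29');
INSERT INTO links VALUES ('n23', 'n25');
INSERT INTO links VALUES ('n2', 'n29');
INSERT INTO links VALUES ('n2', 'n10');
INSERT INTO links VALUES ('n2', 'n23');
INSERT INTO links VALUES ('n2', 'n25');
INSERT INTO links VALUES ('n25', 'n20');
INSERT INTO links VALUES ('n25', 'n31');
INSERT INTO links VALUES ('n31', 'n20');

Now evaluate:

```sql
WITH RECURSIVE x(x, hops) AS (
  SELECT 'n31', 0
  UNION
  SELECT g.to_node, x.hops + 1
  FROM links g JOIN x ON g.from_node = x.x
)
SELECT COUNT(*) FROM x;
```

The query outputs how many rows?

3

Base: (n31, hops=0).
Iteration 1: edges from {n31} -> (n20, hops=1).
Iteration 2: edges from {n20} -> (n11, hops=2).
Iteration 3: no outgoing edges from {n11}; recursion stops.
Total rows emitted: 3.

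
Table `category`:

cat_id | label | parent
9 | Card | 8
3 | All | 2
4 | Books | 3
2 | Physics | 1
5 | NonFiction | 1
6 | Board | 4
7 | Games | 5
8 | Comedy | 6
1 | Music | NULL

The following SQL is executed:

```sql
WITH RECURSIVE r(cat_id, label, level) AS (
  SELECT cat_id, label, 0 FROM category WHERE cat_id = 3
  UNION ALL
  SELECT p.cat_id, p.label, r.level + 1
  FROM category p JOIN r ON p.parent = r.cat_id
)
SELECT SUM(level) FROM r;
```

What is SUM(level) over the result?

10

Base: cat_id=3 (All) at level 0.
Iteration 1: rows with parent in {3} -> Books (id 4, level 1).
Iteration 2: rows with parent in {4} -> Board (id 6, level 2).
Iteration 3: rows with parent in {6} -> Comedy (id 8, level 3).
Iteration 4: rows with parent in {8} -> Card (id 9, level 4).
Iteration 5: no rows with parent in {9}; recursion stops.
SUM(level) = 0 + 1 + 2 + 3 + 4 = 10.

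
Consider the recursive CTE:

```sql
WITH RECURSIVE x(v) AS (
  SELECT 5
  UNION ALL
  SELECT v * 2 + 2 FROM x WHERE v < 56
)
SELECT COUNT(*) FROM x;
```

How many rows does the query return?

5

Base: v=5.
Iteration 1: 5 < 56 holds -> v = 5 * 2 + 2 = 12.
Iteration 2: 12 < 56 holds -> v = 12 * 2 + 2 = 26.
Iteration 3: 26 < 56 holds -> v = 26 * 2 + 2 = 54.
Iteration 4: 54 < 56 holds -> v = 54 * 2 + 2 = 110.
Iteration 5: 110 < 56 fails; recursion stops.
Total rows emitted: 5.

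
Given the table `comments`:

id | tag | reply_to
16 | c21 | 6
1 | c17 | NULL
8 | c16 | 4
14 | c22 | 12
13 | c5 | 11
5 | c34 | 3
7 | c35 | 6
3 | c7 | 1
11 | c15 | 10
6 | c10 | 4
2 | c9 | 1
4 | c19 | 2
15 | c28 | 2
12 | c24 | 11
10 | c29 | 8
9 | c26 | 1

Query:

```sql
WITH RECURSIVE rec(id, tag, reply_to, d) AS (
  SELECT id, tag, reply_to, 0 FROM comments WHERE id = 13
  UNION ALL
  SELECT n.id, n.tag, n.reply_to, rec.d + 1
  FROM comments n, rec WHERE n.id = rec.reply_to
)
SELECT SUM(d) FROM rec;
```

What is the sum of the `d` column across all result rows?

21

Base: id=13 (c5), reply_to=11, d 0.
Iteration 1: join on id=11 -> c15 (id 11, reply_to=10, d 1).
Iteration 2: join on id=10 -> c29 (id 10, reply_to=8, d 2).
Iteration 3: join on id=8 -> c16 (id 8, reply_to=4, d 3).
Iteration 4: join on id=4 -> c19 (id 4, reply_to=2, d 4).
Iteration 5: join on id=2 -> c9 (id 2, reply_to=1, d 5).
Iteration 6: join on id=1 -> c17 (id 1, reply_to=NULL, d 6).
Iteration 7: reply_to is NULL; no match; recursion stops.
SUM(d) = 0 + 1 + 2 + 3 + 4 + 5 + 6 = 21.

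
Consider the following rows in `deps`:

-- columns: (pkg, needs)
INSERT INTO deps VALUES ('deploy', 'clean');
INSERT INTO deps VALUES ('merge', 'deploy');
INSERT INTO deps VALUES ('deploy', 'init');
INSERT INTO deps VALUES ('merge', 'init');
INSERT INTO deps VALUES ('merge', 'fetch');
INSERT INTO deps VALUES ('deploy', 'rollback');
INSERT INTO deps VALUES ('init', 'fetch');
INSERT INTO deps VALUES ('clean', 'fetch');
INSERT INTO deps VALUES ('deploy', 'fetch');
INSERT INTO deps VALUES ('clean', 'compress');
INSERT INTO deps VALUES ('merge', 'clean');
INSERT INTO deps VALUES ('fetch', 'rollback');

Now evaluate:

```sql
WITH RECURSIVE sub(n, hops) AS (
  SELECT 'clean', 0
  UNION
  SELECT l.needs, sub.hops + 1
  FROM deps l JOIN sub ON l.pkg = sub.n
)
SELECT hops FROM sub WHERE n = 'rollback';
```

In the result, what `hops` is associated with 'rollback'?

2

Base: (clean, hops=0).
Iteration 1: edges from {clean} -> (compress, hops=1), (fetch, hops=1).
Iteration 2: edges from {compress,fetch} -> (rollback, hops=2).
Iteration 3: no outgoing edges from {rollback}; recursion stops.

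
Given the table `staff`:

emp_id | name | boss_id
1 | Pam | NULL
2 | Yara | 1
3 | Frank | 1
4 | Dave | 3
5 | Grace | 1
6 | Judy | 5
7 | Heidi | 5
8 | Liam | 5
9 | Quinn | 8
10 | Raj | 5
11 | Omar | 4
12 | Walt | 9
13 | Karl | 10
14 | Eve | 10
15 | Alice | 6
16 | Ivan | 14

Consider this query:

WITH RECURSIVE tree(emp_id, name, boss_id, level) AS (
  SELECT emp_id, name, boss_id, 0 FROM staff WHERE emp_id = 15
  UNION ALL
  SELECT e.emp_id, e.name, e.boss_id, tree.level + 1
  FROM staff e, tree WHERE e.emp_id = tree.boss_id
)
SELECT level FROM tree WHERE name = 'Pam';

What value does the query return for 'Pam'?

3

Base: emp_id=15 (Alice), boss_id=6, level 0.
Iteration 1: join on emp_id=6 -> Judy (id 6, boss_id=5, level 1).
Iteration 2: join on emp_id=5 -> Grace (id 5, boss_id=1, level 2).
Iteration 3: join on emp_id=1 -> Pam (id 1, boss_id=NULL, level 3).
Iteration 4: boss_id is NULL; no match; recursion stops.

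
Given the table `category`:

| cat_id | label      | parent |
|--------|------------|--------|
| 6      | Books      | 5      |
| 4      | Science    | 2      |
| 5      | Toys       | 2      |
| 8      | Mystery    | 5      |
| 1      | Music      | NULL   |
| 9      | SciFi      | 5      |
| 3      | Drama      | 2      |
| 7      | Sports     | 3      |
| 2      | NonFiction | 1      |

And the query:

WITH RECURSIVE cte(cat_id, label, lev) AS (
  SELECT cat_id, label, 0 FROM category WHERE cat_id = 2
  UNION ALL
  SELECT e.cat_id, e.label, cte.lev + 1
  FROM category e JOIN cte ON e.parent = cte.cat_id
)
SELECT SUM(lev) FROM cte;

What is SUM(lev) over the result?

11

Base: cat_id=2 (NonFiction) at lev 0.
Iteration 1: rows with parent in {2} -> Drama (id 3, lev 1), Science (id 4, lev 1), Toys (id 5, lev 1).
Iteration 2: rows with parent in {3,4,5} -> Books (id 6, lev 2), Sports (id 7, lev 2), Mystery (id 8, lev 2), SciFi (id 9, lev 2).
Iteration 3: no rows with parent in {6,7,8,9}; recursion stops.
SUM(lev) = 0 + 1 + 1 + 1 + 2 + 2 + 2 + 2 = 11.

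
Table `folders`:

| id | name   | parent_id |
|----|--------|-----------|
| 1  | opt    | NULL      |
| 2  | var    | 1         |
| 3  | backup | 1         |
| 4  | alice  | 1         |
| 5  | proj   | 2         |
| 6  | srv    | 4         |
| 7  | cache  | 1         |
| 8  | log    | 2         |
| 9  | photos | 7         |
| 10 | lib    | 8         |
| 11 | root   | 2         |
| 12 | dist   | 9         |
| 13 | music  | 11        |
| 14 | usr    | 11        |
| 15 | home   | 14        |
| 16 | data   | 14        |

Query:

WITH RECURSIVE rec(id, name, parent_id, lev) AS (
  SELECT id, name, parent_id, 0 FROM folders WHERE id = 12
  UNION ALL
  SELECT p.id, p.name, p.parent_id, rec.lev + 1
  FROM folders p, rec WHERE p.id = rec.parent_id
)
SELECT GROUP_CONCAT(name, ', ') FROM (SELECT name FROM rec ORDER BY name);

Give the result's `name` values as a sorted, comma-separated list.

Base: id=12 (dist), parent_id=9, lev 0.
Iteration 1: join on id=9 -> photos (id 9, parent_id=7, lev 1).
Iteration 2: join on id=7 -> cache (id 7, parent_id=1, lev 2).
Iteration 3: join on id=1 -> opt (id 1, parent_id=NULL, lev 3).
Iteration 4: parent_id is NULL; no match; recursion stops.

cache, dist, opt, photos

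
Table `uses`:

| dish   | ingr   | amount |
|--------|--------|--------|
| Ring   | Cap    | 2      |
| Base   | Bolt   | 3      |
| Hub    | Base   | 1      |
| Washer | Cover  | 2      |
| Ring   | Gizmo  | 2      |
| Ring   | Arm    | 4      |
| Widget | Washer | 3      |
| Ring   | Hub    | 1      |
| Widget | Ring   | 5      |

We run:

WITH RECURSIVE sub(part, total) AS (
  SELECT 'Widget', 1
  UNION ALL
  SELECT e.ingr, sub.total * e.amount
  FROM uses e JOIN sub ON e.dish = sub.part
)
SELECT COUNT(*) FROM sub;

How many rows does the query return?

10

Base: (Widget, total=1).
Iteration 1: components of {Widget} -> Ring = 1*5 = 5, Washer = 1*3 = 3.
Iteration 2: components of {Ring,Washer} -> Arm = 5*4 = 20, Cap = 5*2 = 10, Cover = 3*2 = 6, Gizmo = 5*2 = 10, Hub = 5*1 = 5.
Iteration 3: components of {Arm,Cap,Cover,Gizmo,Hub} -> Base = 5*1 = 5.
Iteration 4: components of {Base} -> Bolt = 5*3 = 15.
Iteration 5: no further components; recursion stops.
Total rows emitted: 10.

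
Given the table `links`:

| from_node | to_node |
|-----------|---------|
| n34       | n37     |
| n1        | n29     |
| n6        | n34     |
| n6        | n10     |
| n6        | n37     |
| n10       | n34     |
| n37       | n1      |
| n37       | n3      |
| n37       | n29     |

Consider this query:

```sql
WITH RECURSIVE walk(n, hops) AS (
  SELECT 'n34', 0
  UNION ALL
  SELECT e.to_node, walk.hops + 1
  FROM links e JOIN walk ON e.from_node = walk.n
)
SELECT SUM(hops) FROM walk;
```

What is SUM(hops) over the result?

Base: (n34, hops=0).
Iteration 1: edges from {n34} -> (n37, hops=1).
Iteration 2: edges from {n37} -> (n1, hops=2), (n29, hops=2), (n3, hops=2).
Iteration 3: edges from {n1,n29,n3} -> (n29, hops=3).
Iteration 4: no outgoing edges from {n29}; recursion stops.
SUM(hops) = 0 + 1 + 2 + 2 + 2 + 3 = 10.

10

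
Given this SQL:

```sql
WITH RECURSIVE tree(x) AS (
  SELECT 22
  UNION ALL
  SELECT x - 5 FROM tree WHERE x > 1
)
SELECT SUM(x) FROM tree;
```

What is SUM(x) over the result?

Base: x=22.
Iteration 1: 22 > 1 holds -> x = 22 - 5 = 17.
Iteration 2: 17 > 1 holds -> x = 17 - 5 = 12.
Iteration 3: 12 > 1 holds -> x = 12 - 5 = 7.
Iteration 4: 7 > 1 holds -> x = 7 - 5 = 2.
Iteration 5: 2 > 1 holds -> x = 2 - 5 = -3.
Iteration 6: -3 > 1 fails; recursion stops.
SUM(x) = 22 + 17 + 12 + 7 + 2 + -3 = 57.

57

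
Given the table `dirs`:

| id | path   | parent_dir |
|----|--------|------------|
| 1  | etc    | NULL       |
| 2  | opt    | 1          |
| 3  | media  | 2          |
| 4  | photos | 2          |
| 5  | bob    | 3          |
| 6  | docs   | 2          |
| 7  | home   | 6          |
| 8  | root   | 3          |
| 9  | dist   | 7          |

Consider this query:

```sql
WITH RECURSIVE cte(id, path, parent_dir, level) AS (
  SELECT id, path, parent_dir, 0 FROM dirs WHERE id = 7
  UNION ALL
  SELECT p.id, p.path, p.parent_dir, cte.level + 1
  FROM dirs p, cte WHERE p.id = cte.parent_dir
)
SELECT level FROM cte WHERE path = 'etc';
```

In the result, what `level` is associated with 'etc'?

3

Base: id=7 (home), parent_dir=6, level 0.
Iteration 1: join on id=6 -> docs (id 6, parent_dir=2, level 1).
Iteration 2: join on id=2 -> opt (id 2, parent_dir=1, level 2).
Iteration 3: join on id=1 -> etc (id 1, parent_dir=NULL, level 3).
Iteration 4: parent_dir is NULL; no match; recursion stops.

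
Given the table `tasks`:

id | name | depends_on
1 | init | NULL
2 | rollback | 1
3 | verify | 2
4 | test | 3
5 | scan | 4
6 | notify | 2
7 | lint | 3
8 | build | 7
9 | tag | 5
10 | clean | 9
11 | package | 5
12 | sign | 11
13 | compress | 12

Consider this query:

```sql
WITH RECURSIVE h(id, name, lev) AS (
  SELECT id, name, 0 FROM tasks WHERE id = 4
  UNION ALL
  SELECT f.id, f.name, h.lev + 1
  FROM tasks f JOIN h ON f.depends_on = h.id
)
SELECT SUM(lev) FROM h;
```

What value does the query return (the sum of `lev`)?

15

Base: id=4 (test) at lev 0.
Iteration 1: rows with depends_on in {4} -> scan (id 5, lev 1).
Iteration 2: rows with depends_on in {5} -> tag (id 9, lev 2), package (id 11, lev 2).
Iteration 3: rows with depends_on in {9,11} -> clean (id 10, lev 3), sign (id 12, lev 3).
Iteration 4: rows with depends_on in {10,12} -> compress (id 13, lev 4).
Iteration 5: no rows with depends_on in {13}; recursion stops.
SUM(lev) = 0 + 1 + 2 + 2 + 3 + 3 + 4 = 15.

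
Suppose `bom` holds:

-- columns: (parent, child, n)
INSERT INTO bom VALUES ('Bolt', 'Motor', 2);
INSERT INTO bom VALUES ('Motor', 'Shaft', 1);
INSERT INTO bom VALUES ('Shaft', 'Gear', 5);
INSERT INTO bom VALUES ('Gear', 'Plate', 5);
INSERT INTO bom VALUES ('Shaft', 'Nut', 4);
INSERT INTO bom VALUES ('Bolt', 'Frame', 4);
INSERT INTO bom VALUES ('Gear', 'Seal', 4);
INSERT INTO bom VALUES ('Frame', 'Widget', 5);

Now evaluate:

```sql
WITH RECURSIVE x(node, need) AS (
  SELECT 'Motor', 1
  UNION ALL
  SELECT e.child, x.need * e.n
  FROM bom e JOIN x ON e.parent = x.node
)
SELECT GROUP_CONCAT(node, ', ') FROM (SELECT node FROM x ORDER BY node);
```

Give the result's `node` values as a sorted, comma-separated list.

Gear, Motor, Nut, Plate, Seal, Shaft

Base: (Motor, need=1).
Iteration 1: components of {Motor} -> Shaft = 1*1 = 1.
Iteration 2: components of {Shaft} -> Gear = 1*5 = 5, Nut = 1*4 = 4.
Iteration 3: components of {Gear,Nut} -> Plate = 5*5 = 25, Seal = 5*4 = 20.
Iteration 4: no further components; recursion stops.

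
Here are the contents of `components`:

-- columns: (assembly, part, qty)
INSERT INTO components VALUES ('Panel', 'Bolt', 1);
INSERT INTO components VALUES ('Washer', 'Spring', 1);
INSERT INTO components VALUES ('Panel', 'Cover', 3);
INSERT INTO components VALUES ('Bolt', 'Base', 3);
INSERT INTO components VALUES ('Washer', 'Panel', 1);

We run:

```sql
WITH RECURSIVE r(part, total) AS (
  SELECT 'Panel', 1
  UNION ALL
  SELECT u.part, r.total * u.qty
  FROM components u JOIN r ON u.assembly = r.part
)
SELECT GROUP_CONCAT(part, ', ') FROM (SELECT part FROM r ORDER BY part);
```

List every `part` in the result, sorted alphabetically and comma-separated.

Base, Bolt, Cover, Panel

Base: (Panel, total=1).
Iteration 1: components of {Panel} -> Bolt = 1*1 = 1, Cover = 1*3 = 3.
Iteration 2: components of {Bolt,Cover} -> Base = 1*3 = 3.
Iteration 3: no further components; recursion stops.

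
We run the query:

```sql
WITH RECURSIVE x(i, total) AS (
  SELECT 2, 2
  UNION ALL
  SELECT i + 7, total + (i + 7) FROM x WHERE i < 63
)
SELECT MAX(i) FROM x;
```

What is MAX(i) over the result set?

Base: i=2, total=2.
Iteration 1: 2 < 63 holds -> i = 2 + 7 = 9, total = 2 + 9 = 11.
Iteration 2: 9 < 63 holds -> i = 9 + 7 = 16, total = 11 + 16 = 27.
Iteration 3: 16 < 63 holds -> i = 16 + 7 = 23, total = 27 + 23 = 50.
Iteration 4: 23 < 63 holds -> i = 23 + 7 = 30, total = 50 + 30 = 80.
Iteration 5: 30 < 63 holds -> i = 30 + 7 = 37, total = 80 + 37 = 117.
Iteration 6: 37 < 63 holds -> i = 37 + 7 = 44, total = 117 + 44 = 161.
Iteration 7: 44 < 63 holds -> i = 44 + 7 = 51, total = 161 + 51 = 212.
Iteration 8: 51 < 63 holds -> i = 51 + 7 = 58, total = 212 + 58 = 270.
Iteration 9: 58 < 63 holds -> i = 58 + 7 = 65, total = 270 + 65 = 335.
Iteration 10: 65 < 63 fails; recursion stops.
i values: 2, 9, 16, 23, 30, 37, 44, 51, 58, 65; the maximum is 65.

65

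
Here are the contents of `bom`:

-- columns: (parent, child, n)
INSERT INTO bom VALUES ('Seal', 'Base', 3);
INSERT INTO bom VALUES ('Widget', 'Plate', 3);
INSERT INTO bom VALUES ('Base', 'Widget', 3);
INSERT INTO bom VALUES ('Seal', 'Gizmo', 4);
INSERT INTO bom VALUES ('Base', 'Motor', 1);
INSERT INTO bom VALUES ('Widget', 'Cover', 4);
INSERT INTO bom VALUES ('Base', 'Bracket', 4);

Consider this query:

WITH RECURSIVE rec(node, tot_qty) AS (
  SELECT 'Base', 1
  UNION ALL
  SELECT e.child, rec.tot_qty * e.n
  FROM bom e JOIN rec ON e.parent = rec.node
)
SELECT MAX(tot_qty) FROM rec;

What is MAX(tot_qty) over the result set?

Base: (Base, tot_qty=1).
Iteration 1: components of {Base} -> Bracket = 1*4 = 4, Motor = 1*1 = 1, Widget = 1*3 = 3.
Iteration 2: components of {Bracket,Motor,Widget} -> Cover = 3*4 = 12, Plate = 3*3 = 9.
Iteration 3: no further components; recursion stops.
tot_qty values: 1, 4, 1, 3, 9, 12; the maximum is 12.

12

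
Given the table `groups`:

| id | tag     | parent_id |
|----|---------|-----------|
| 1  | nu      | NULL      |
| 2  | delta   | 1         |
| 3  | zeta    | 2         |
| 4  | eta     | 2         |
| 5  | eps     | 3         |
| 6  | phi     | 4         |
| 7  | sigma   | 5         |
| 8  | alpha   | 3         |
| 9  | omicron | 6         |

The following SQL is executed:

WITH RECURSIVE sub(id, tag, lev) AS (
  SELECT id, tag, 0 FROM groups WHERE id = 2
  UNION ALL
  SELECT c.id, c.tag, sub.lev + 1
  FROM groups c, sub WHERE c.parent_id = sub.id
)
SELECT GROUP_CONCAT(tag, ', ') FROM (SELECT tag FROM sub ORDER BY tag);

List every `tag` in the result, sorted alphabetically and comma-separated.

Base: id=2 (delta) at lev 0.
Iteration 1: rows with parent_id in {2} -> zeta (id 3, lev 1), eta (id 4, lev 1).
Iteration 2: rows with parent_id in {3,4} -> eps (id 5, lev 2), phi (id 6, lev 2), alpha (id 8, lev 2).
Iteration 3: rows with parent_id in {5,6,8} -> sigma (id 7, lev 3), omicron (id 9, lev 3).
Iteration 4: no rows with parent_id in {7,9}; recursion stops.

alpha, delta, eps, eta, omicron, phi, sigma, zeta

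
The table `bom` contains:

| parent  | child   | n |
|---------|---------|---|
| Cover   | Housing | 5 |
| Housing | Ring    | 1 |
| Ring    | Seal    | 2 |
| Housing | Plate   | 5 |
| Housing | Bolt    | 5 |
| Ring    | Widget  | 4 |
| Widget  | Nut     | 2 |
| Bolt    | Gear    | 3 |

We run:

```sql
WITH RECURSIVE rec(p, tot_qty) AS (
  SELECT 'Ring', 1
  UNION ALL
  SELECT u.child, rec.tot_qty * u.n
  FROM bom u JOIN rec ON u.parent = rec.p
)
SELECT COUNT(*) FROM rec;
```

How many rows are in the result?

Base: (Ring, tot_qty=1).
Iteration 1: components of {Ring} -> Seal = 1*2 = 2, Widget = 1*4 = 4.
Iteration 2: components of {Seal,Widget} -> Nut = 4*2 = 8.
Iteration 3: no further components; recursion stops.
Total rows emitted: 4.

4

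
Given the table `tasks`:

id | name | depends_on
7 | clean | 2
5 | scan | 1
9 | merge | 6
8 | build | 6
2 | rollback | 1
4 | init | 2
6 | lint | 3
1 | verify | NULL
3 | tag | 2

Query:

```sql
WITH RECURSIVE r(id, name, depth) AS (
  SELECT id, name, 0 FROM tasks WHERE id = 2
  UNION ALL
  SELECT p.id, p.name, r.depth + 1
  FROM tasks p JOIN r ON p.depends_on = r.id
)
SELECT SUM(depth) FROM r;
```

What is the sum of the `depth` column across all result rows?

11

Base: id=2 (rollback) at depth 0.
Iteration 1: rows with depends_on in {2} -> tag (id 3, depth 1), init (id 4, depth 1), clean (id 7, depth 1).
Iteration 2: rows with depends_on in {3,4,7} -> lint (id 6, depth 2).
Iteration 3: rows with depends_on in {6} -> build (id 8, depth 3), merge (id 9, depth 3).
Iteration 4: no rows with depends_on in {8,9}; recursion stops.
SUM(depth) = 0 + 1 + 1 + 1 + 2 + 3 + 3 = 11.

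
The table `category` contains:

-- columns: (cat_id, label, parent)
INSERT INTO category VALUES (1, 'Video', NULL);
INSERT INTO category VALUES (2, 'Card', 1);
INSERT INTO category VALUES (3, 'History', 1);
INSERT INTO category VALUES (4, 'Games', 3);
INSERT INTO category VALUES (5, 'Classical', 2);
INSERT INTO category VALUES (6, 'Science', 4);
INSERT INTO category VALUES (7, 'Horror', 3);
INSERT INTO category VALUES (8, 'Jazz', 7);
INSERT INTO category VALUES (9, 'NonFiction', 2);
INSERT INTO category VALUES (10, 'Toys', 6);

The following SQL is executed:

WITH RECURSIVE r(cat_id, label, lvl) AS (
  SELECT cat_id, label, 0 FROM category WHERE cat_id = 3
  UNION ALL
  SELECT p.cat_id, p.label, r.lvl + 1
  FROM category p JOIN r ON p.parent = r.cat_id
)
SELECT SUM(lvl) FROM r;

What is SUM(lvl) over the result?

Base: cat_id=3 (History) at lvl 0.
Iteration 1: rows with parent in {3} -> Games (id 4, lvl 1), Horror (id 7, lvl 1).
Iteration 2: rows with parent in {4,7} -> Science (id 6, lvl 2), Jazz (id 8, lvl 2).
Iteration 3: rows with parent in {6,8} -> Toys (id 10, lvl 3).
Iteration 4: no rows with parent in {10}; recursion stops.
SUM(lvl) = 0 + 1 + 1 + 2 + 2 + 3 = 9.

9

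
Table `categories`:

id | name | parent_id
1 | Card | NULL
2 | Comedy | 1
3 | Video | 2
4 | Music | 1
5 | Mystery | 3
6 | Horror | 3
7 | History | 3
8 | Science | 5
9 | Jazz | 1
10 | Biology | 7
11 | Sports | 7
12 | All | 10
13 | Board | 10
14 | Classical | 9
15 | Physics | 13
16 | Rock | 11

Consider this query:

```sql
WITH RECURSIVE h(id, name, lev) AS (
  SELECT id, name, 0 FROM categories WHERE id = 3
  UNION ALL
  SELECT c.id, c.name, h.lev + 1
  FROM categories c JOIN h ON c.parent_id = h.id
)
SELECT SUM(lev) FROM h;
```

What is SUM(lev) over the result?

Base: id=3 (Video) at lev 0.
Iteration 1: rows with parent_id in {3} -> Mystery (id 5, lev 1), Horror (id 6, lev 1), History (id 7, lev 1).
Iteration 2: rows with parent_id in {5,6,7} -> Science (id 8, lev 2), Biology (id 10, lev 2), Sports (id 11, lev 2).
Iteration 3: rows with parent_id in {8,10,11} -> All (id 12, lev 3), Board (id 13, lev 3), Rock (id 16, lev 3).
Iteration 4: rows with parent_id in {12,13,16} -> Physics (id 15, lev 4).
Iteration 5: no rows with parent_id in {15}; recursion stops.
SUM(lev) = 0 + 1 + 1 + 1 + 2 + 2 + 2 + 3 + 3 + 3 + 4 = 22.

22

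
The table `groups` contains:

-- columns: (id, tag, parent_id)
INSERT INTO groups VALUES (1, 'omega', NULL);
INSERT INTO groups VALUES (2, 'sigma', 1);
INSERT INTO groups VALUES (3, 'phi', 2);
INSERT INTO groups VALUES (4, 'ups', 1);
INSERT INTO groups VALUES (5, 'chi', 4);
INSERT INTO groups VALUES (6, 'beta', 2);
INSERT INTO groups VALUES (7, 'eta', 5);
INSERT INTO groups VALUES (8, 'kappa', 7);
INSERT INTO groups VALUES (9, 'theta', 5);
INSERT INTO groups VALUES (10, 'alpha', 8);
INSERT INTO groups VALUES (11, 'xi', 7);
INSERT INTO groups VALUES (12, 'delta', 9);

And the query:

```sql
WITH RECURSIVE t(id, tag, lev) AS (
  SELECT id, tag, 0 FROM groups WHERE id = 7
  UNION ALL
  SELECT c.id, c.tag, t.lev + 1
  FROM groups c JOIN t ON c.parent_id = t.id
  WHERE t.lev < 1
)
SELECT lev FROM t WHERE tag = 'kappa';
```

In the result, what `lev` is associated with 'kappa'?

1

Base: id=7 (eta) at lev 0.
Iteration 1: rows with parent_id in {7} -> kappa (id 8, lev 1), xi (id 11, lev 1).
Iteration 2: lev < 1 fails for all current rows; recursion stops.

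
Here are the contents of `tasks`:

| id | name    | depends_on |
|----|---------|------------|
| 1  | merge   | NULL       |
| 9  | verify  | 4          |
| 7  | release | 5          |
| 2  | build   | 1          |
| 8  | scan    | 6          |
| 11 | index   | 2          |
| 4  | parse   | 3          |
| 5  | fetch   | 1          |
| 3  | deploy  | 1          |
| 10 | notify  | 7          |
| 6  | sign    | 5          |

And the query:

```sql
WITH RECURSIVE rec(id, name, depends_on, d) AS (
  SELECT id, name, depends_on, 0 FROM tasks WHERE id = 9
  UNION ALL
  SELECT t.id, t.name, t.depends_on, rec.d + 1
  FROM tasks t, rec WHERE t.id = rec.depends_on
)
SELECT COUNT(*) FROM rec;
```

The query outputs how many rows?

Base: id=9 (verify), depends_on=4, d 0.
Iteration 1: join on id=4 -> parse (id 4, depends_on=3, d 1).
Iteration 2: join on id=3 -> deploy (id 3, depends_on=1, d 2).
Iteration 3: join on id=1 -> merge (id 1, depends_on=NULL, d 3).
Iteration 4: depends_on is NULL; no match; recursion stops.
Total rows emitted: 4.

4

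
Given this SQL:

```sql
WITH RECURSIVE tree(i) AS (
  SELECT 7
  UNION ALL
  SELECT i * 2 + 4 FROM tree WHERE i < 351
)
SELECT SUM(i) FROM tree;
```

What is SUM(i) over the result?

1369

Base: i=7.
Iteration 1: 7 < 351 holds -> i = 7 * 2 + 4 = 18.
Iteration 2: 18 < 351 holds -> i = 18 * 2 + 4 = 40.
Iteration 3: 40 < 351 holds -> i = 40 * 2 + 4 = 84.
Iteration 4: 84 < 351 holds -> i = 84 * 2 + 4 = 172.
Iteration 5: 172 < 351 holds -> i = 172 * 2 + 4 = 348.
Iteration 6: 348 < 351 holds -> i = 348 * 2 + 4 = 700.
Iteration 7: 700 < 351 fails; recursion stops.
SUM(i) = 7 + 18 + 40 + 84 + 172 + 348 + 700 = 1369.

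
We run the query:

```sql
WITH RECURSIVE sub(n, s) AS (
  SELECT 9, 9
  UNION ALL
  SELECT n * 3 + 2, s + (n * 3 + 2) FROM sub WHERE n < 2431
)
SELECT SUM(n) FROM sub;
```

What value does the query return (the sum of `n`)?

Base: n=9, s=9.
Iteration 1: 9 < 2431 holds -> n = 9 * 3 + 2 = 29, s = 9 + 29 = 38.
Iteration 2: 29 < 2431 holds -> n = 29 * 3 + 2 = 89, s = 38 + 89 = 127.
Iteration 3: 89 < 2431 holds -> n = 89 * 3 + 2 = 269, s = 127 + 269 = 396.
Iteration 4: 269 < 2431 holds -> n = 269 * 3 + 2 = 809, s = 396 + 809 = 1205.
Iteration 5: 809 < 2431 holds -> n = 809 * 3 + 2 = 2429, s = 1205 + 2429 = 3634.
Iteration 6: 2429 < 2431 holds -> n = 2429 * 3 + 2 = 7289, s = 3634 + 7289 = 10923.
Iteration 7: 7289 < 2431 fails; recursion stops.
SUM(n) = 9 + 29 + 89 + 269 + 809 + 2429 + 7289 = 10923.

10923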